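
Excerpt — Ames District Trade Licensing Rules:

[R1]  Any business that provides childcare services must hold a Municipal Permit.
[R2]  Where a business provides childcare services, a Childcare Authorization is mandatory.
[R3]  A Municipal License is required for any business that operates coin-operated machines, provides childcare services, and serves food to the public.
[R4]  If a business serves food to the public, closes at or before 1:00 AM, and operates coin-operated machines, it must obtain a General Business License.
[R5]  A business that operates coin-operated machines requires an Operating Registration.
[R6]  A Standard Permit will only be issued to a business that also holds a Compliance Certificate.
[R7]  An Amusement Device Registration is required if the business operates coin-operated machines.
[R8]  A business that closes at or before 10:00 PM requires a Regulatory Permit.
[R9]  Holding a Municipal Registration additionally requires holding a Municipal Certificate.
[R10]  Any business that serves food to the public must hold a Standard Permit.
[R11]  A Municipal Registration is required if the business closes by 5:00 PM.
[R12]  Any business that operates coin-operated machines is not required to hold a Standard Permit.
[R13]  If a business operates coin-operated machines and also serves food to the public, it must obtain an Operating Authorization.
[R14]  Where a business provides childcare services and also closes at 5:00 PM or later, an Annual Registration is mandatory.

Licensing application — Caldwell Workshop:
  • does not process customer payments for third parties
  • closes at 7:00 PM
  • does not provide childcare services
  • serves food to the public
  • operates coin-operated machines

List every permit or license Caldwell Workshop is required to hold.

Amusement Device Registration, General Business License, Operating Authorization, Operating Registration, Regulatory Permit

[R1] does not provide childcare services → Municipal Permit not required.
[R2] does not provide childcare services → Childcare Authorization not required.
[R3] operates coin-operated machines; does not provide childcare services; serves food to the public → Municipal License not required.
[R4] serves food to the public; closes 7:00 PM, at/before 1:00 AM; operates coin-operated machines → General Business License required.
[R5] operates coin-operated machines → Operating Registration required.
[R6] Standard Permit is not required → no effect.
[R7] operates coin-operated machines → Amusement Device Registration required.
[R8] closes 7:00 PM, at/before 10:00 PM → Regulatory Permit required.
[R9] Municipal Registration is not required → no effect.
[R10] serves food to the public → Standard Permit required.
[R11] closes 7:00 PM, after 5:00 PM → Municipal Registration not required.
[R12] operates coin-operated machines → exempt from Standard Permit.
[R13] operates coin-operated machines; serves food to the public → Operating Authorization required.
[R14] does not provide childcare services; closes 7:00 PM, after 5:00 PM → Annual Registration not required.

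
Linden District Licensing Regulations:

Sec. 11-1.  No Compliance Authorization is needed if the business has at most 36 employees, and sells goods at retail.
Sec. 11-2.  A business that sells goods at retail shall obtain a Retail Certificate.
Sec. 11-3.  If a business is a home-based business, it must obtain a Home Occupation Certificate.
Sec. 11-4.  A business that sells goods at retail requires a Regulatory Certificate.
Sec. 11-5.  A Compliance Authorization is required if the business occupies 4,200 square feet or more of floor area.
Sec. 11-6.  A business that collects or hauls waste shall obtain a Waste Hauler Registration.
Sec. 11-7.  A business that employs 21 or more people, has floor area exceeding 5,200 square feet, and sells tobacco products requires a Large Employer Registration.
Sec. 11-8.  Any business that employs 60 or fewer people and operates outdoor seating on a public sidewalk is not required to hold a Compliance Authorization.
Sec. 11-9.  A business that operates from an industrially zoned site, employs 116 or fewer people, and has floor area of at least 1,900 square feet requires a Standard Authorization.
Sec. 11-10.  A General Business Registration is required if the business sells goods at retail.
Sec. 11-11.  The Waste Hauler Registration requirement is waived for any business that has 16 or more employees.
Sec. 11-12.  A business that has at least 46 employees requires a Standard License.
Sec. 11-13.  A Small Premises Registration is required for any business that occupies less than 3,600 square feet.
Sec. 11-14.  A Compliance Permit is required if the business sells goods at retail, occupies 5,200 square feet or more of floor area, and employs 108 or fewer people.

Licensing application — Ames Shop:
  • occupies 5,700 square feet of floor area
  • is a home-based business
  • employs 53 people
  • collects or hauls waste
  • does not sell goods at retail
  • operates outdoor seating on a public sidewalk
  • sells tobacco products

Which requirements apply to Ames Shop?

Home Occupation Certificate, Large Employer Registration, Standard License

Sec. 11-1. employees 53 > 36; does not sell goods at retail → Compliance Authorization exemption does not apply.
Sec. 11-2. does not sell goods at retail → Retail Certificate not required.
Sec. 11-3. is a home-based business → Home Occupation Certificate required.
Sec. 11-4. does not sell goods at retail → Regulatory Certificate not required.
Sec. 11-5. floor area 5,700 square feet ≥ 4,200 square feet → Compliance Authorization required.
Sec. 11-6. collects or hauls waste → Waste Hauler Registration required.
Sec. 11-7. employees 53 ≥ 21; floor area 5,700 square feet > 5,200 square feet; sells tobacco products → Large Employer Registration required.
Sec. 11-8. employees 53 ≤ 60; operates outdoor seating on a public sidewalk → exempt from Compliance Authorization.
Sec. 11-9. is a home-based business (not: operates from an industrially zoned site); employees 53 ≤ 116; floor area 5,700 square feet ≥ 1,900 square feet → Standard Authorization not required.
Sec. 11-10. does not sell goods at retail → General Business Registration not required.
Sec. 11-11. employees 53 ≥ 16 → exempt from Waste Hauler Registration.
Sec. 11-12. employees 53 ≥ 46 → Standard License required.
Sec. 11-13. floor area 5,700 square feet ≥ 3,600 square feet → Small Premises Registration not required.
Sec. 11-14. does not sell goods at retail; floor area 5,700 square feet ≥ 5,200 square feet; employees 53 ≤ 108 → Compliance Permit not required.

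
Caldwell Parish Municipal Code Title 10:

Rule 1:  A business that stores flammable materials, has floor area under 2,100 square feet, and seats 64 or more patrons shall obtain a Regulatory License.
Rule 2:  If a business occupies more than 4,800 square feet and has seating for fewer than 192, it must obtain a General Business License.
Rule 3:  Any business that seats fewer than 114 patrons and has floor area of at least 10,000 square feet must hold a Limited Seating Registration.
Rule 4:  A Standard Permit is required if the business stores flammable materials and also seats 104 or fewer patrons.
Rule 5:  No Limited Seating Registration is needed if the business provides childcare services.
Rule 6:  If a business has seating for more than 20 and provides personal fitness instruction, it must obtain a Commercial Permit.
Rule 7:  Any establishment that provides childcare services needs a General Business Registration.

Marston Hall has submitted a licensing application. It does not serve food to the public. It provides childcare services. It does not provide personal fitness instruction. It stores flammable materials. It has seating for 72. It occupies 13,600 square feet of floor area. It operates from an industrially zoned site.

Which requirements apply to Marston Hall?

General Business License, General Business Registration, Standard Permit

Rule 1: stores flammable materials; floor area 13,600 square feet ≥ 2,100 square feet; seating 72 ≥ 64 → Regulatory License not required.
Rule 2: floor area 13,600 square feet > 4,800 square feet; seating 72 < 192 → General Business License required.
Rule 3: seating 72 < 114; floor area 13,600 square feet ≥ 10,000 square feet → Limited Seating Registration required.
Rule 4: stores flammable materials; seating 72 ≤ 104 → Standard Permit required.
Rule 5: provides childcare services → exempt from Limited Seating Registration.
Rule 6: seating 72 > 20; does not provide personal fitness instruction → Commercial Permit not required.
Rule 7: provides childcare services → General Business Registration required.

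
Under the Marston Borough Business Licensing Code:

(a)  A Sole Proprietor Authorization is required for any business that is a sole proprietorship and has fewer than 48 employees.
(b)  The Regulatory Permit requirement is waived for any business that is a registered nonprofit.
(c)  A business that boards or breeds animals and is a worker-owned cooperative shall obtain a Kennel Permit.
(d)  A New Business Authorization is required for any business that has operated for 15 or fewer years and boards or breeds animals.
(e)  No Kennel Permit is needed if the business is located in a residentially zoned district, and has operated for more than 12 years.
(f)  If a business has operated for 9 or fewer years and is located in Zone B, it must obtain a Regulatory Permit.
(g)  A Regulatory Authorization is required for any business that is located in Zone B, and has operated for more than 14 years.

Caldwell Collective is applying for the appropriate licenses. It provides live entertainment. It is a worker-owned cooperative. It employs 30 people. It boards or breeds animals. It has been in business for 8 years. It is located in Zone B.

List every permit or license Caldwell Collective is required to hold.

(a) is a worker-owned cooperative (not: is a sole proprietorship); employees 30 < 48 → Sole Proprietor Authorization not required.
(b) is a worker-owned cooperative (not: is a registered nonprofit) → Regulatory Permit exemption does not apply.
(c) boards or breeds animals; is a worker-owned cooperative → Kennel Permit required.
(d) years in business 8 ≤ 15; boards or breeds animals → New Business Authorization required.
(e) is located in Zone B (not: is located in a residentially zoned district); years in business 8 ≤ 12 → Kennel Permit exemption does not apply.
(f) years in business 8 ≤ 9; is located in Zone B → Regulatory Permit required.
(g) is located in Zone B; years in business 8 ≤ 14 → Regulatory Authorization not required.

Kennel Permit, New Business Authorization, Regulatory Permit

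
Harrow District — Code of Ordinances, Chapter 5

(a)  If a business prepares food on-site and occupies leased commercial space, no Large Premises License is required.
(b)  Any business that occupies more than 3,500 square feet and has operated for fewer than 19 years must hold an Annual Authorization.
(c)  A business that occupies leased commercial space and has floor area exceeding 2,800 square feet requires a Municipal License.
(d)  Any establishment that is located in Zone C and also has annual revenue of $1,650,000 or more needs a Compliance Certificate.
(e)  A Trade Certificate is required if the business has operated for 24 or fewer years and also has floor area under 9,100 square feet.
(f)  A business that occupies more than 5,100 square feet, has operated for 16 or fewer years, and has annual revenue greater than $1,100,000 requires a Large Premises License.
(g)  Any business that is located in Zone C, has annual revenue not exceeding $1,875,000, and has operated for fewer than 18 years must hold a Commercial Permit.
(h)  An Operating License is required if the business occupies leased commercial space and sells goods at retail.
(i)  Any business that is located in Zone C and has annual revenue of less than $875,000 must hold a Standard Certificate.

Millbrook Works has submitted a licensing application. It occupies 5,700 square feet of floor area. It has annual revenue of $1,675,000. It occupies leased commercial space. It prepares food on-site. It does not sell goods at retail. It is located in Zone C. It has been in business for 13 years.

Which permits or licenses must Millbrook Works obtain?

(a) prepares food on-site; occupies leased commercial space → exempt from Large Premises License.
(b) floor area 5,700 square feet > 3,500 square feet; years in business 13 < 19 → Annual Authorization required.
(c) occupies leased commercial space; floor area 5,700 square feet > 2,800 square feet → Municipal License required.
(d) is located in Zone C; revenue $1,675,000 ≥ $1,650,000 → Compliance Certificate required.
(e) years in business 13 ≤ 24; floor area 5,700 square feet < 9,100 square feet → Trade Certificate required.
(f) floor area 5,700 square feet > 5,100 square feet; years in business 13 ≤ 16; revenue $1,675,000 > $1,100,000 → Large Premises License required.
(g) is located in Zone C; revenue $1,675,000 ≤ $1,875,000; years in business 13 < 18 → Commercial Permit required.
(h) occupies leased commercial space; does not sell goods at retail → Operating License not required.
(i) is located in Zone C; revenue $1,675,000 ≥ $875,000 → Standard Certificate not required.

Annual Authorization, Commercial Permit, Compliance Certificate, Municipal License, Trade Certificate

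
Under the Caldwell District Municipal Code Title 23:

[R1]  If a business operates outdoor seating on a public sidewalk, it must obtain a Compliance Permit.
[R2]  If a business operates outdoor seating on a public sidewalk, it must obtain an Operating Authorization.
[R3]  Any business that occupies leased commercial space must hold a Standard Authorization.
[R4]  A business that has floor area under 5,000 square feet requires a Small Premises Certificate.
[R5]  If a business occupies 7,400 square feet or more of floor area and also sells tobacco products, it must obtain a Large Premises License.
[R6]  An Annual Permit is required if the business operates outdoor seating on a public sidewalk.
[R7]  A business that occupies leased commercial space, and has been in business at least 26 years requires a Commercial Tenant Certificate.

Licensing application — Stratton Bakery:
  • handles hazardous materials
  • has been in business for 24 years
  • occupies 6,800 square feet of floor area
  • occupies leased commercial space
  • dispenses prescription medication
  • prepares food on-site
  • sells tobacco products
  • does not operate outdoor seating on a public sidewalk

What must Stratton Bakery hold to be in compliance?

Standard Authorization

[R1] does not operate outdoor seating on a public sidewalk → Compliance Permit not required.
[R2] does not operate outdoor seating on a public sidewalk → Operating Authorization not required.
[R3] occupies leased commercial space → Standard Authorization required.
[R4] floor area 6,800 square feet ≥ 5,000 square feet → Small Premises Certificate not required.
[R5] floor area 6,800 square feet < 7,400 square feet; sells tobacco products → Large Premises License not required.
[R6] does not operate outdoor seating on a public sidewalk → Annual Permit not required.
[R7] occupies leased commercial space; years in business 24 < 26 → Commercial Tenant Certificate not required.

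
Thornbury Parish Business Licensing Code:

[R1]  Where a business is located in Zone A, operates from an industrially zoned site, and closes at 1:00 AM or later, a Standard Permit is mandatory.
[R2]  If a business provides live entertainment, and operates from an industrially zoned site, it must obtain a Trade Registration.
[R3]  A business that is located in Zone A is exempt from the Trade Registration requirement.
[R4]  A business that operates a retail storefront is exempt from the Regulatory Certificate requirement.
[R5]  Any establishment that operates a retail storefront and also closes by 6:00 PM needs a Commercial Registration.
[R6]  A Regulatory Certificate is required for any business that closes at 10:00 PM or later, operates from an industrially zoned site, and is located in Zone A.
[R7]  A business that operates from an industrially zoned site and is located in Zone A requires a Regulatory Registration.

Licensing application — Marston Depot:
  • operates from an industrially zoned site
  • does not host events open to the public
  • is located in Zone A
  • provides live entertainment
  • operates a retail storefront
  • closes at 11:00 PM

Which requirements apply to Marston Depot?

Regulatory Registration

[R1] is located in Zone A; operates from an industrially zoned site; closes 11:00 PM, at/before 1:00 AM → Standard Permit not required.
[R2] provides live entertainment; operates from an industrially zoned site → Trade Registration required.
[R3] is located in Zone A → exempt from Trade Registration.
[R4] operates a retail storefront → exempt from Regulatory Certificate.
[R5] operates a retail storefront; closes 11:00 PM, after 6:00 PM → Commercial Registration not required.
[R6] closes 11:00 PM, after 10:00 PM; operates from an industrially zoned site; is located in Zone A → Regulatory Certificate required.
[R7] operates from an industrially zoned site; is located in Zone A → Regulatory Registration required.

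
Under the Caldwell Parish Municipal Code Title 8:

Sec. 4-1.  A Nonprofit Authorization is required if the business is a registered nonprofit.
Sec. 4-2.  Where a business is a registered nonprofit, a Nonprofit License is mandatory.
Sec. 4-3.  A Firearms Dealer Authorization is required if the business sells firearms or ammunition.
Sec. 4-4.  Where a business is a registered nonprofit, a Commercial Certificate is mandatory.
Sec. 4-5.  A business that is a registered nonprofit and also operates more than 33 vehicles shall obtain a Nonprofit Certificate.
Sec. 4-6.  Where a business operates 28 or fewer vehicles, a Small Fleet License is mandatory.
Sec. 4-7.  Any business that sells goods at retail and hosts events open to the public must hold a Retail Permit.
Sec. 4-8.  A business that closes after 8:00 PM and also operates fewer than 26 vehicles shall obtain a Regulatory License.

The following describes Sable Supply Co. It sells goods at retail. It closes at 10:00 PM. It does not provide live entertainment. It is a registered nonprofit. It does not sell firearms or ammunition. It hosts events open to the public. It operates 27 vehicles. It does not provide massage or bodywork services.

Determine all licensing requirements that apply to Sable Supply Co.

Sec. 4-1. is a registered nonprofit → Nonprofit Authorization required.
Sec. 4-2. is a registered nonprofit → Nonprofit License required.
Sec. 4-3. does not sell firearms or ammunition → Firearms Dealer Authorization not required.
Sec. 4-4. is a registered nonprofit → Commercial Certificate required.
Sec. 4-5. is a registered nonprofit; vehicles 27 ≤ 33 → Nonprofit Certificate not required.
Sec. 4-6. vehicles 27 ≤ 28 → Small Fleet License required.
Sec. 4-7. sells goods at retail; hosts events open to the public → Retail Permit required.
Sec. 4-8. closes 10:00 PM, after 8:00 PM; vehicles 27 ≥ 26 → Regulatory License not required.

Commercial Certificate, Nonprofit Authorization, Nonprofit License, Retail Permit, Small Fleet License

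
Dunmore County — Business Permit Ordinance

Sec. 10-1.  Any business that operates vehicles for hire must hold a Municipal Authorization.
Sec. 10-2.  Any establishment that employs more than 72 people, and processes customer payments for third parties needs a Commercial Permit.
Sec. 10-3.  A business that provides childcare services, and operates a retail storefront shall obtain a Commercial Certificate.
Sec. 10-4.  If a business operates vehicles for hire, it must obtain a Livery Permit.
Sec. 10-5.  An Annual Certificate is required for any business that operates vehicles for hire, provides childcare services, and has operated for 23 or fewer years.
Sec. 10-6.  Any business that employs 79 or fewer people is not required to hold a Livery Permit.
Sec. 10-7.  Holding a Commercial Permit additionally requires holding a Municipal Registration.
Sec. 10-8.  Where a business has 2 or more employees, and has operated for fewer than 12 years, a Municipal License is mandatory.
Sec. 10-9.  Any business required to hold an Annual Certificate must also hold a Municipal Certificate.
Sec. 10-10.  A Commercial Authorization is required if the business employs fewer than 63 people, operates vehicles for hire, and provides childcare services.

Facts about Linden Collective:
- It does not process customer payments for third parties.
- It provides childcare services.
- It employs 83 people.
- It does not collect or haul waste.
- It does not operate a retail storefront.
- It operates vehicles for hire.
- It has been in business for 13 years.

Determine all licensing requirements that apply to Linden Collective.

Sec. 10-1. operates vehicles for hire → Municipal Authorization required.
Sec. 10-2. employees 83 > 72; does not process customer payments for third parties → Commercial Permit not required.
Sec. 10-3. provides childcare services; does not operate a retail storefront → Commercial Certificate not required.
Sec. 10-4. operates vehicles for hire → Livery Permit required.
Sec. 10-5. operates vehicles for hire; provides childcare services; years in business 13 ≤ 23 → Annual Certificate required.
Sec. 10-6. employees 83 > 79 → Livery Permit exemption does not apply.
Sec. 10-7. Commercial Permit is not required → no effect.
Sec. 10-8. employees 83 ≥ 2; years in business 13 ≥ 12 → Municipal License not required.
Sec. 10-9. Annual Certificate is required → Municipal Certificate also required.
Sec. 10-10. employees 83 ≥ 63; operates vehicles for hire; provides childcare services → Commercial Authorization not required.

Annual Certificate, Livery Permit, Municipal Authorization, Municipal Certificate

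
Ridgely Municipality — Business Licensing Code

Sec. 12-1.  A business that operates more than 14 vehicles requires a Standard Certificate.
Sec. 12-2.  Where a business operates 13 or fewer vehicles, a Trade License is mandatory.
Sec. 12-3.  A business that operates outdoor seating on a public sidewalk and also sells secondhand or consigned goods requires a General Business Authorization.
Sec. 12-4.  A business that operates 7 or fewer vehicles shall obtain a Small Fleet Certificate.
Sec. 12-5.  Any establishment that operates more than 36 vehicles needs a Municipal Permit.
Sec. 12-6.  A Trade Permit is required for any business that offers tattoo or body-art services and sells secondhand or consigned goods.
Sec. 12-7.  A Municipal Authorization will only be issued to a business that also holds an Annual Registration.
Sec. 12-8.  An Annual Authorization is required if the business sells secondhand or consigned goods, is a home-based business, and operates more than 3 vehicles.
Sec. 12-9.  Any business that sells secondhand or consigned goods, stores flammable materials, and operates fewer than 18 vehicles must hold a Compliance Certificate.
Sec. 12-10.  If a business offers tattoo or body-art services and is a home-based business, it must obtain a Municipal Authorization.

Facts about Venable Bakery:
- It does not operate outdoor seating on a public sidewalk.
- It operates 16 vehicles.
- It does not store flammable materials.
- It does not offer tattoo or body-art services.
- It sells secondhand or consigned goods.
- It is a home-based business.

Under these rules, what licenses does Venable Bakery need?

Sec. 12-1. vehicles 16 > 14 → Standard Certificate required.
Sec. 12-2. vehicles 16 > 13 → Trade License not required.
Sec. 12-3. does not operate outdoor seating on a public sidewalk; sells secondhand or consigned goods → General Business Authorization not required.
Sec. 12-4. vehicles 16 > 7 → Small Fleet Certificate not required.
Sec. 12-5. vehicles 16 ≤ 36 → Municipal Permit not required.
Sec. 12-6. does not offer tattoo or body-art services; sells secondhand or consigned goods → Trade Permit not required.
Sec. 12-7. Municipal Authorization is not required → no effect.
Sec. 12-8. sells secondhand or consigned goods; is a home-based business; vehicles 16 > 3 → Annual Authorization required.
Sec. 12-9. sells secondhand or consigned goods; does not store flammable materials; vehicles 16 < 18 → Compliance Certificate not required.
Sec. 12-10. does not offer tattoo or body-art services; is a home-based business → Municipal Authorization not required.

Annual Authorization, Standard Certificate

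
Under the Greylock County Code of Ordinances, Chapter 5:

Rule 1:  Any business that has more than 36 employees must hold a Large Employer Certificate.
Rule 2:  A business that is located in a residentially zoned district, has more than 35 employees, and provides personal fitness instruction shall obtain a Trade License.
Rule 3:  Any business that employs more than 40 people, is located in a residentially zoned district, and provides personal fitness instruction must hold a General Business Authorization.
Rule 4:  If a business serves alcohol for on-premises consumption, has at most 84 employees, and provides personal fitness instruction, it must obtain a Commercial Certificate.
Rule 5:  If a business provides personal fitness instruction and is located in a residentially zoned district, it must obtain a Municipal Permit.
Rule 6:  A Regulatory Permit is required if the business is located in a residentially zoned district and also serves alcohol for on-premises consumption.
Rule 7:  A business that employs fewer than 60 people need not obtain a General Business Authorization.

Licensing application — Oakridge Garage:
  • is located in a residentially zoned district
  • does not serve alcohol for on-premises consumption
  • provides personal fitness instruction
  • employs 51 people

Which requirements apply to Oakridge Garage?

Large Employer Certificate, Municipal Permit, Trade License

Rule 1: employees 51 > 36 → Large Employer Certificate required.
Rule 2: is located in a residentially zoned district; employees 51 > 35; provides personal fitness instruction → Trade License required.
Rule 3: employees 51 > 40; is located in a residentially zoned district; provides personal fitness instruction → General Business Authorization required.
Rule 4: does not serve alcohol for on-premises consumption; employees 51 ≤ 84; provides personal fitness instruction → Commercial Certificate not required.
Rule 5: provides personal fitness instruction; is located in a residentially zoned district → Municipal Permit required.
Rule 6: is located in a residentially zoned district; does not serve alcohol for on-premises consumption → Regulatory Permit not required.
Rule 7: employees 51 < 60 → exempt from General Business Authorization.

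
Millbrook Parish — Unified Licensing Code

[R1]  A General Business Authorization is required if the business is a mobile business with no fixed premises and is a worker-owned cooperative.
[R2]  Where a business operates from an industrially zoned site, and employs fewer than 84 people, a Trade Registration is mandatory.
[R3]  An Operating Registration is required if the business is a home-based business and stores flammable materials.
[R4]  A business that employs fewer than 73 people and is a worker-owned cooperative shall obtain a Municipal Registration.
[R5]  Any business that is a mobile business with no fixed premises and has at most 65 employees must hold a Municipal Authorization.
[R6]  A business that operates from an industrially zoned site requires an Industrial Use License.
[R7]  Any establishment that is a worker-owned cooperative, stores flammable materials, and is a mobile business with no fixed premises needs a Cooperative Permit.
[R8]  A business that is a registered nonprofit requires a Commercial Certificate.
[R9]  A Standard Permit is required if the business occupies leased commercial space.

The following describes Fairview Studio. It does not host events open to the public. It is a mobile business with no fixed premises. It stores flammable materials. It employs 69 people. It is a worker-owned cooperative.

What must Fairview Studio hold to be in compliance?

[R1] is a mobile business with no fixed premises; is a worker-owned cooperative → General Business Authorization required.
[R2] is a mobile business with no fixed premises (not: operates from an industrially zoned site); employees 69 < 84 → Trade Registration not required.
[R3] is a mobile business with no fixed premises (not: is a home-based business); stores flammable materials → Operating Registration not required.
[R4] employees 69 < 73; is a worker-owned cooperative → Municipal Registration required.
[R5] is a mobile business with no fixed premises; employees 69 > 65 → Municipal Authorization not required.
[R6] is a mobile business with no fixed premises (not: operates from an industrially zoned site) → Industrial Use License not required.
[R7] is a worker-owned cooperative; stores flammable materials; is a mobile business with no fixed premises → Cooperative Permit required.
[R8] is a worker-owned cooperative (not: is a registered nonprofit) → Commercial Certificate not required.
[R9] is a mobile business with no fixed premises (not: occupies leased commercial space) → Standard Permit not required.

Cooperative Permit, General Business Authorization, Municipal Registration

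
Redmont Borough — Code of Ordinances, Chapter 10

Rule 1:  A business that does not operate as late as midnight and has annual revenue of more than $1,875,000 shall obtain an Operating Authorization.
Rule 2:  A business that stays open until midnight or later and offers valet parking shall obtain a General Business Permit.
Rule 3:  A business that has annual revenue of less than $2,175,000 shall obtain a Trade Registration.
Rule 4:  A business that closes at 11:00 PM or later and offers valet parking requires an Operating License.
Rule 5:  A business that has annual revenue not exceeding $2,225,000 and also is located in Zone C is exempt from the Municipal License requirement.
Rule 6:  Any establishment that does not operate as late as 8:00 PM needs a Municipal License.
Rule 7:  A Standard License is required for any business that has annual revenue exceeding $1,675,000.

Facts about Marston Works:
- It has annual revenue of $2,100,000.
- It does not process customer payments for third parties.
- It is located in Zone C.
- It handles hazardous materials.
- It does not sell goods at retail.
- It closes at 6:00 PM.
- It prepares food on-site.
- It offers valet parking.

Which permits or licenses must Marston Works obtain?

Operating Authorization, Standard License, Trade Registration

Rule 1: closes 6:00 PM, at/before midnight; revenue $2,100,000 > $1,875,000 → Operating Authorization required.
Rule 2: closes 6:00 PM, at/before midnight; offers valet parking → General Business Permit not required.
Rule 3: revenue $2,100,000 < $2,175,000 → Trade Registration required.
Rule 4: closes 6:00 PM, at/before 11:00 PM; offers valet parking → Operating License not required.
Rule 5: revenue $2,100,000 ≤ $2,225,000; is located in Zone C → exempt from Municipal License.
Rule 6: closes 6:00 PM, at/before 8:00 PM → Municipal License required.
Rule 7: revenue $2,100,000 > $1,675,000 → Standard License required.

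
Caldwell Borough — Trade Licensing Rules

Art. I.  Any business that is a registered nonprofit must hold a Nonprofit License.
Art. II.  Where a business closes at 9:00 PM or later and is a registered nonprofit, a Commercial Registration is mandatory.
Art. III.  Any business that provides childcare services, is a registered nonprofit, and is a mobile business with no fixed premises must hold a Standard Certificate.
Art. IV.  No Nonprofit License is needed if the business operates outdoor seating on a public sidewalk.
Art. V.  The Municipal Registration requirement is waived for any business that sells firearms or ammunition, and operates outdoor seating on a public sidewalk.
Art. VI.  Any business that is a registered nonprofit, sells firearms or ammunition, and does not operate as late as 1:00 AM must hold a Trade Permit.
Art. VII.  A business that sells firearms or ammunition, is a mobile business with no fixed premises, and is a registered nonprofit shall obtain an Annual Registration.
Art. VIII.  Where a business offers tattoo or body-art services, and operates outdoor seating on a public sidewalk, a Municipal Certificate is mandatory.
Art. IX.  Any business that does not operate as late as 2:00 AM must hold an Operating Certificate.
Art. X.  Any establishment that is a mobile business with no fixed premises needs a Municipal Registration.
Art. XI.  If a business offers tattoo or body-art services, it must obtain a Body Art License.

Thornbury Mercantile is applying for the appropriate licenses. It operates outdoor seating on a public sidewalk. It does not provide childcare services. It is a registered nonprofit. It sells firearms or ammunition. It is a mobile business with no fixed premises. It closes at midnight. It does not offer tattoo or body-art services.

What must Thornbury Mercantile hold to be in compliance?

Annual Registration, Commercial Registration, Operating Certificate, Trade Permit

Art. I. is a registered nonprofit → Nonprofit License required.
Art. II. closes midnight, after 9:00 PM; is a registered nonprofit → Commercial Registration required.
Art. III. does not provide childcare services; is a registered nonprofit; is a mobile business with no fixed premises → Standard Certificate not required.
Art. IV. operates outdoor seating on a public sidewalk → exempt from Nonprofit License.
Art. V. sells firearms or ammunition; operates outdoor seating on a public sidewalk → exempt from Municipal Registration.
Art. VI. is a registered nonprofit; sells firearms or ammunition; closes midnight, at/before 1:00 AM → Trade Permit required.
Art. VII. sells firearms or ammunition; is a mobile business with no fixed premises; is a registered nonprofit → Annual Registration required.
Art. VIII. does not offer tattoo or body-art services; operates outdoor seating on a public sidewalk → Municipal Certificate not required.
Art. IX. closes midnight, at/before 2:00 AM → Operating Certificate required.
Art. X. is a mobile business with no fixed premises → Municipal Registration required.
Art. XI. does not offer tattoo or body-art services → Body Art License not required.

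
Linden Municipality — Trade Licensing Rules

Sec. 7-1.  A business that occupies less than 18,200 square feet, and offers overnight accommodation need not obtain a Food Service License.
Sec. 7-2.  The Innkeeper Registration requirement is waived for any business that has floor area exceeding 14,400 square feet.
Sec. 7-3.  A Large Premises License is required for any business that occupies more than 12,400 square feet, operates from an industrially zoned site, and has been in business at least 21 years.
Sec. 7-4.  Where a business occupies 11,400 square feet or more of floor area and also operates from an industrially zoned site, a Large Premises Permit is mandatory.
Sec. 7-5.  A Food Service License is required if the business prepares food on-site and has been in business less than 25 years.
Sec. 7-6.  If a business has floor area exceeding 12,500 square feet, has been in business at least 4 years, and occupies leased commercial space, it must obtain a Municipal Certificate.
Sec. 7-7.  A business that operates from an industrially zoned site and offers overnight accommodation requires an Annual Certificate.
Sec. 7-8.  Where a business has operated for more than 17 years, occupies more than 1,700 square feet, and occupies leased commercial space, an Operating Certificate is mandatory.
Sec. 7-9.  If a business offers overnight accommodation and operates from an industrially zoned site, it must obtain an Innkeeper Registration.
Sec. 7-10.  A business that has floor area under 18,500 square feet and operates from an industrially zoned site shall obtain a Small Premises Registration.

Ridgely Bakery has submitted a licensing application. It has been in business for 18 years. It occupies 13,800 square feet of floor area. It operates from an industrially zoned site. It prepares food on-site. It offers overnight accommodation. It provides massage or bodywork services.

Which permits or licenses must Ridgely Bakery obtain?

Sec. 7-1. floor area 13,800 square feet < 18,200 square feet; offers overnight accommodation → exempt from Food Service License.
Sec. 7-2. floor area 13,800 square feet ≤ 14,400 square feet → Innkeeper Registration exemption does not apply.
Sec. 7-3. floor area 13,800 square feet > 12,400 square feet; operates from an industrially zoned site; years in business 18 < 21 → Large Premises License not required.
Sec. 7-4. floor area 13,800 square feet ≥ 11,400 square feet; operates from an industrially zoned site → Large Premises Permit required.
Sec. 7-5. prepares food on-site; years in business 18 < 25 → Food Service License required.
Sec. 7-6. floor area 13,800 square feet > 12,500 square feet; years in business 18 ≥ 4; operates from an industrially zoned site (not: occupies leased commercial space) → Municipal Certificate not required.
Sec. 7-7. operates from an industrially zoned site; offers overnight accommodation → Annual Certificate required.
Sec. 7-8. years in business 18 > 17; floor area 13,800 square feet > 1,700 square feet; operates from an industrially zoned site (not: occupies leased commercial space) → Operating Certificate not required.
Sec. 7-9. offers overnight accommodation; operates from an industrially zoned site → Innkeeper Registration required.
Sec. 7-10. floor area 13,800 square feet < 18,500 square feet; operates from an industrially zoned site → Small Premises Registration required.

Annual Certificate, Innkeeper Registration, Large Premises Permit, Small Premises Registration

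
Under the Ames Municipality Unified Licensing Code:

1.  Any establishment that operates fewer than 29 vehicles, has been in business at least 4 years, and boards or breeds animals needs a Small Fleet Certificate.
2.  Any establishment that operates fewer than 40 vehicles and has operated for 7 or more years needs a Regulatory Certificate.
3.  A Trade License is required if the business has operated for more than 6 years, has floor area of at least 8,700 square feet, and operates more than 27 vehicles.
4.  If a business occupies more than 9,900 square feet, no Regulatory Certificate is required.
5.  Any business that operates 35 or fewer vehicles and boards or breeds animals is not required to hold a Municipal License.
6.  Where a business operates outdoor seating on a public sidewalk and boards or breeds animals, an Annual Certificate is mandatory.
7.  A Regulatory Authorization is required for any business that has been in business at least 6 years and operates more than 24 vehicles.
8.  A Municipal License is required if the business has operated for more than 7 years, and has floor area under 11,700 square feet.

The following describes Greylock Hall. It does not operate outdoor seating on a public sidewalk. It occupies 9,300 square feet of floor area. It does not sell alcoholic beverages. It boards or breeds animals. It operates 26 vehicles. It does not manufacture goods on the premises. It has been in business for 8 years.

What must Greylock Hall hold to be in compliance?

1. vehicles 26 < 29; years in business 8 ≥ 4; boards or breeds animals → Small Fleet Certificate required.
2. vehicles 26 < 40; years in business 8 ≥ 7 → Regulatory Certificate required.
3. years in business 8 > 6; floor area 9,300 square feet ≥ 8,700 square feet; vehicles 26 ≤ 27 → Trade License not required.
4. floor area 9,300 square feet ≤ 9,900 square feet → Regulatory Certificate exemption does not apply.
5. vehicles 26 ≤ 35; boards or breeds animals → exempt from Municipal License.
6. does not operate outdoor seating on a public sidewalk; boards or breeds animals → Annual Certificate not required.
7. years in business 8 ≥ 6; vehicles 26 > 24 → Regulatory Authorization required.
8. years in business 8 > 7; floor area 9,300 square feet < 11,700 square feet → Municipal License required.

Regulatory Authorization, Regulatory Certificate, Small Fleet Certificate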